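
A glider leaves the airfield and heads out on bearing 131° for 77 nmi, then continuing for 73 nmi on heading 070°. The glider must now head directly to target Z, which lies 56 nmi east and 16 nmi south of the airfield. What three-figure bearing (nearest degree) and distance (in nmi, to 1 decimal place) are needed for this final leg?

278°, 71.4 nmi

Leg 1 (131°, 77 nmi): east 77 sin 131° = 58.11, north 77 cos 131° = -50.52
Leg 2 (070°, 73 nmi): east 73 sin 70° = 68.60, north 73 cos 70° = 24.97
Current position: (126.71, -25.55). Target: (56, -16). Remaining: Δeast = -70.71, Δnorth = 9.55.
Bearing = atan2(-70.71, 9.55) mod 360° = 277.69°; distance = √((-70.71)² + (9.55)²) = 71.352 nmi.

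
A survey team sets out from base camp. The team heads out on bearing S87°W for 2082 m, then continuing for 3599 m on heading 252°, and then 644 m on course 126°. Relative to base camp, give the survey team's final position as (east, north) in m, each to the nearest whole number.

(-4981, -1600)

Leg 1 (S87°W, 2082 m): east 2082 sin 267° = -2079.15, north 2082 cos 267° = -108.96
Leg 2 (252°, 3599 m): east 3599 sin 252° = -3422.85, north 3599 cos 252° = -1112.15
Leg 3 (126°, 644 m): east 644 sin 126° = 521.01, north 644 cos 126° = -378.53
Summing: -4980.99 m east, -1599.65 m north → (-4981, -1600).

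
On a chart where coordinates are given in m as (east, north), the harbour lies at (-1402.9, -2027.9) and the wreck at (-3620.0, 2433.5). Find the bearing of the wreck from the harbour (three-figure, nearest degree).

334°

Δeast = -3620.0 − -1402.9 = -2217.10; Δnorth = 2433.5 − -2027.9 = 4461.40.
Bearing = atan2(Δeast, Δnorth) mod 360° = 333.57° ≈ 334°.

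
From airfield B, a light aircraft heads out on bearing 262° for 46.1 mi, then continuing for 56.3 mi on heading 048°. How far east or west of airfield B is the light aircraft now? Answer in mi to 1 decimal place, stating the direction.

3.8 mi west

Leg 1 (262°, 46.1 mi): east 46.1 sin 262° = -45.65, north 46.1 cos 262° = -6.42
Leg 2 (048°, 56.3 mi): east 56.3 sin 48° = 41.84, north 56.3 cos 48° = 37.67
Net east component: -3.81 mi.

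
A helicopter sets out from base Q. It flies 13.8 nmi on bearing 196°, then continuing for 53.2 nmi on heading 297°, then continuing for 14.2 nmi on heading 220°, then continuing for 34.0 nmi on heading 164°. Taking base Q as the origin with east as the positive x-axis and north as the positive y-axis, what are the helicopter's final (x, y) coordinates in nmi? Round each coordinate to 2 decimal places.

Leg 1 (196°, 13.8 nmi): east 13.8 sin 196° = -3.80, north 13.8 cos 196° = -13.27
Leg 2 (297°, 53.2 nmi): east 53.2 sin 297° = -47.40, north 53.2 cos 297° = 24.15
Leg 3 (220°, 14.2 nmi): east 14.2 sin 220° = -9.13, north 14.2 cos 220° = -10.88
Leg 4 (164°, 34.0 nmi): east 34.0 sin 164° = 9.37, north 34.0 cos 164° = -32.68
Summing: -50.96 nmi east, -32.67 nmi north → (-50.96, -32.67).

(-50.96, -32.67)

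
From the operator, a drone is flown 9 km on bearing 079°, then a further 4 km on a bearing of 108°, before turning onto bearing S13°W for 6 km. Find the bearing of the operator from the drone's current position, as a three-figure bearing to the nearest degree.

Leg 1 (079°, 9 km): east 9 sin 79° = 8.83, north 9 cos 79° = 1.72
Leg 2 (108°, 4 km): east 4 sin 108° = 3.80, north 4 cos 108° = -1.24
Leg 3 (S13°W, 6 km): east 6 sin 193° = -1.35, north 6 cos 193° = -5.85
Net displacement: 11.29 east, -5.37 north. Direction back to start is (-11.29, 5.37): bearing = atan2(-11.29, 5.37) mod 360° = 295.42° ≈ 295°.

295°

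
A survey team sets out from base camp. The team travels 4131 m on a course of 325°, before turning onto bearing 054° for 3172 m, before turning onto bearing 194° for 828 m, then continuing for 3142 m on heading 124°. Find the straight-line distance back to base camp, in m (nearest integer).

Leg 1 (325°, 4131 m): east 4131 sin 325° = -2369.44, north 4131 cos 325° = 3383.92
Leg 2 (054°, 3172 m): east 3172 sin 54° = 2566.20, north 3172 cos 54° = 1864.45
Leg 3 (194°, 828 m): east 828 sin 194° = -200.31, north 828 cos 194° = -803.40
Leg 4 (124°, 3142 m): east 3142 sin 124° = 2604.84, north 3142 cos 124° = -1756.98
Net: 2601.28 east, 2687.98 north. Distance = √((2601.28)² + (2687.98)²) = 3740.578 m.

3741 m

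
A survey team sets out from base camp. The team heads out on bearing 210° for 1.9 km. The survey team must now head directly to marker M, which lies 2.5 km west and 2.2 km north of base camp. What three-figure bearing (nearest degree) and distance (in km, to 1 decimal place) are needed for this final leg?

Leg 1 (210°, 1.9 km): east 1.9 sin 210° = -0.95, north 1.9 cos 210° = -1.65
Current position: (-0.95, -1.65). Target: (-2.5, 2.2). Remaining: Δeast = -1.55, Δnorth = 3.85.
Bearing = atan2(-1.55, 3.85) mod 360° = 338.05°; distance = √((-1.55)² + (3.85)²) = 4.146 km.

338°, 4.1 km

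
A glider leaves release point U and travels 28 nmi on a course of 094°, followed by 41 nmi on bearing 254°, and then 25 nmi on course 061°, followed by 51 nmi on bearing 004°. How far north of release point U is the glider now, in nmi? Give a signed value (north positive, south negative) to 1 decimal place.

49.7 nmi

Leg 1 (094°, 28 nmi): east 28 sin 94° = 27.93, north 28 cos 94° = -1.95
Leg 2 (254°, 41 nmi): east 41 sin 254° = -39.41, north 41 cos 254° = -11.30
Leg 3 (061°, 25 nmi): east 25 sin 61° = 21.87, north 25 cos 61° = 12.12
Leg 4 (004°, 51 nmi): east 51 sin 4° = 3.56, north 51 cos 4° = 50.88
Net north component: 49.74 nmi.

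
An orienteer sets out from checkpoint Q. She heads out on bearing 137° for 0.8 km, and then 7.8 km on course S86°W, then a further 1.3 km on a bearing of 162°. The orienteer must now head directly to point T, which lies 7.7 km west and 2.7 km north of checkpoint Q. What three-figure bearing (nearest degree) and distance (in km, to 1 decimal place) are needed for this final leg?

Leg 1 (137°, 0.8 km): east 0.8 sin 137° = 0.55, north 0.8 cos 137° = -0.59
Leg 2 (S86°W, 7.8 km): east 7.8 sin 266° = -7.78, north 7.8 cos 266° = -0.54
Leg 3 (162°, 1.3 km): east 1.3 sin 162° = 0.40, north 1.3 cos 162° = -1.24
Current position: (-6.83, -2.37). Target: (-7.7, 2.7). Remaining: Δeast = -0.87, Δnorth = 5.07.
Bearing = atan2(-0.87, 5.07) mod 360° = 350.30°; distance = √((-0.87)² + (5.07)²) = 5.139 km.

350°, 5.1 km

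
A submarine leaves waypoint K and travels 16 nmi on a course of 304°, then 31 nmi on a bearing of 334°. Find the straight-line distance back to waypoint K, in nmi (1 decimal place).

45.6 nmi

Leg 1 (304°, 16 nmi): east 16 sin 304° = -13.26, north 16 cos 304° = 8.95
Leg 2 (334°, 31 nmi): east 31 sin 334° = -13.59, north 31 cos 334° = 27.86
Net: -26.85 east, 36.81 north. Distance = √((-26.85)² + (36.81)²) = 45.564 nmi.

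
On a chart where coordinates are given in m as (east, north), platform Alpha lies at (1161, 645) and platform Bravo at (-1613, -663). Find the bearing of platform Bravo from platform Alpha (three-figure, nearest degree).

Δeast = -1613 − 1161 = -2774.00; Δnorth = -663 − 645 = -1308.00.
Bearing = atan2(Δeast, Δnorth) mod 360° = 244.76° ≈ 245°.

245°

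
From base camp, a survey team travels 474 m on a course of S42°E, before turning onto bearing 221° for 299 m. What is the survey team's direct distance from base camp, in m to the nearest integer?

590 m

Leg 1 (S42°E, 474 m): east 474 sin 138° = 317.17, north 474 cos 138° = -352.25
Leg 2 (221°, 299 m): east 299 sin 221° = -196.16, north 299 cos 221° = -225.66
Net: 121.01 east, -577.91 north. Distance = √((121.01)² + (-577.91)²) = 590.441 m.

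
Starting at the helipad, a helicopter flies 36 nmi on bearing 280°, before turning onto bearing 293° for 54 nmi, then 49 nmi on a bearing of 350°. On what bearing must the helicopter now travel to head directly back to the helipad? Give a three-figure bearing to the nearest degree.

129°

Leg 1 (280°, 36 nmi): east 36 sin 280° = -35.45, north 36 cos 280° = 6.25
Leg 2 (293°, 54 nmi): east 54 sin 293° = -49.71, north 54 cos 293° = 21.10
Leg 3 (350°, 49 nmi): east 49 sin 350° = -8.51, north 49 cos 350° = 48.26
Net displacement: -93.67 east, 75.61 north. Direction back to start is (93.67, -75.61): bearing = atan2(93.67, -75.61) mod 360° = 128.91° ≈ 129°.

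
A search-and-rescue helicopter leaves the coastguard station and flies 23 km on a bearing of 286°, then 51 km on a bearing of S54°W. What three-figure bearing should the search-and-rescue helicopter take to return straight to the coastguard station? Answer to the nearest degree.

Leg 1 (286°, 23 km): east 23 sin 286° = -22.11, north 23 cos 286° = 6.34
Leg 2 (S54°W, 51 km): east 51 sin 234° = -41.26, north 51 cos 234° = -29.98
Net displacement: -63.37 east, -23.64 north. Direction back to start is (63.37, 23.64): bearing = atan2(63.37, 23.64) mod 360° = 69.54° ≈ 070°.

070°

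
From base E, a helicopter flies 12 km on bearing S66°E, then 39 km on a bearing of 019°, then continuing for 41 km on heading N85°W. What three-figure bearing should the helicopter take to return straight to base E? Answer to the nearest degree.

Leg 1 (S66°E, 12 km): east 12 sin 114° = 10.96, north 12 cos 114° = -4.88
Leg 2 (019°, 39 km): east 39 sin 19° = 12.70, north 39 cos 19° = 36.88
Leg 3 (N85°W, 41 km): east 41 sin 275° = -40.84, north 41 cos 275° = 3.57
Net displacement: -17.18 east, 35.57 north. Direction back to start is (17.18, -35.57): bearing = atan2(17.18, -35.57) mod 360° = 154.21° ≈ 154°.

154°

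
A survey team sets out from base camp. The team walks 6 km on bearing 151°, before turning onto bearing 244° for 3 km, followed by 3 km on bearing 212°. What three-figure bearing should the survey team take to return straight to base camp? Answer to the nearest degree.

Leg 1 (151°, 6 km): east 6 sin 151° = 2.91, north 6 cos 151° = -5.25
Leg 2 (244°, 3 km): east 3 sin 244° = -2.70, north 3 cos 244° = -1.32
Leg 3 (212°, 3 km): east 3 sin 212° = -1.59, north 3 cos 212° = -2.54
Net displacement: -1.38 east, -9.11 north. Direction back to start is (1.38, 9.11): bearing = atan2(1.38, 9.11) mod 360° = 8.60° ≈ 009°.

009°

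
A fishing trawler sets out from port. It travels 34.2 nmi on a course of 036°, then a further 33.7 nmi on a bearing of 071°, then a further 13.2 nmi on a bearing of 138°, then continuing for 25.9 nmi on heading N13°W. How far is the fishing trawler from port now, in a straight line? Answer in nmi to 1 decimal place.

77.1 nmi

Leg 1 (036°, 34.2 nmi): east 34.2 sin 36° = 20.10, north 34.2 cos 36° = 27.67
Leg 2 (071°, 33.7 nmi): east 33.7 sin 71° = 31.86, north 33.7 cos 71° = 10.97
Leg 3 (138°, 13.2 nmi): east 13.2 sin 138° = 8.83, north 13.2 cos 138° = -9.81
Leg 4 (N13°W, 25.9 nmi): east 25.9 sin 347° = -5.83, north 25.9 cos 347° = 25.24
Net: 54.97 east, 54.07 north. Distance = √((54.97)² + (54.07)²) = 77.105 nmi.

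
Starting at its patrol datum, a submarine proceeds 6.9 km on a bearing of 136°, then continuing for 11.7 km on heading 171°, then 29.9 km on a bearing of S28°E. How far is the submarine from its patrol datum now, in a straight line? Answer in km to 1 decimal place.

47.6 km

Leg 1 (136°, 6.9 km): east 6.9 sin 136° = 4.79, north 6.9 cos 136° = -4.96
Leg 2 (171°, 11.7 km): east 11.7 sin 171° = 1.83, north 11.7 cos 171° = -11.56
Leg 3 (S28°E, 29.9 km): east 29.9 sin 152° = 14.04, north 29.9 cos 152° = -26.40
Net: 20.66 east, -42.92 north. Distance = √((20.66)² + (-42.92)²) = 47.633 km.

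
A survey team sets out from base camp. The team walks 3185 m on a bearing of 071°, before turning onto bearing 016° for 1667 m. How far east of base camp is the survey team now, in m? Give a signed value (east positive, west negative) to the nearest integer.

3471 m

Leg 1 (071°, 3185 m): east 3185 sin 71° = 3011.48, north 3185 cos 71° = 1036.93
Leg 2 (016°, 1667 m): east 1667 sin 16° = 459.49, north 1667 cos 16° = 1602.42
Net east component: 3470.96 m.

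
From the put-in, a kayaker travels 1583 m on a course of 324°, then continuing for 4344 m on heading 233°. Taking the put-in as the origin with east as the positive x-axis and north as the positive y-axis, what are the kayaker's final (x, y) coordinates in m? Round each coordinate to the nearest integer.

(-4400, -1334)

Leg 1 (324°, 1583 m): east 1583 sin 324° = -930.46, north 1583 cos 324° = 1280.67
Leg 2 (233°, 4344 m): east 4344 sin 233° = -3469.27, north 4344 cos 233° = -2614.28
Summing: -4399.74 m east, -1333.61 m north → (-4400, -1334).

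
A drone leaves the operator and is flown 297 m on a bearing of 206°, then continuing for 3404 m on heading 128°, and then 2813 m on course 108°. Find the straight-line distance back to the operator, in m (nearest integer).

Leg 1 (206°, 297 m): east 297 sin 206° = -130.20, north 297 cos 206° = -266.94
Leg 2 (128°, 3404 m): east 3404 sin 128° = 2682.39, north 3404 cos 128° = -2095.71
Leg 3 (108°, 2813 m): east 2813 sin 108° = 2675.32, north 2813 cos 108° = -869.26
Net: 5227.51 east, -3231.92 north. Distance = √((5227.51)² + (-3231.92)²) = 6145.909 m.

6146 m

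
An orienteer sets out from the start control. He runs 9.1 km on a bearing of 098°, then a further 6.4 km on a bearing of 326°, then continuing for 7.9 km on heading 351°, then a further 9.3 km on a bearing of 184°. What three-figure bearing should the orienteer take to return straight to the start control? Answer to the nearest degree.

234°

Leg 1 (098°, 9.1 km): east 9.1 sin 98° = 9.01, north 9.1 cos 98° = -1.27
Leg 2 (326°, 6.4 km): east 6.4 sin 326° = -3.58, north 6.4 cos 326° = 5.31
Leg 3 (351°, 7.9 km): east 7.9 sin 351° = -1.24, north 7.9 cos 351° = 7.80
Leg 4 (184°, 9.3 km): east 9.3 sin 184° = -0.65, north 9.3 cos 184° = -9.28
Net displacement: 3.55 east, 2.56 north. Direction back to start is (-3.55, -2.56): bearing = atan2(-3.55, -2.56) mod 360° = 234.14° ≈ 234°.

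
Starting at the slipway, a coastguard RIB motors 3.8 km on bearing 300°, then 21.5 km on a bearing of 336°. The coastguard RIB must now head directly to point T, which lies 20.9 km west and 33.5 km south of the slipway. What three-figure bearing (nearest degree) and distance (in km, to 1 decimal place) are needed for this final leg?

189°, 55.8 km

Leg 1 (300°, 3.8 km): east 3.8 sin 300° = -3.29, north 3.8 cos 300° = 1.90
Leg 2 (336°, 21.5 km): east 21.5 sin 336° = -8.74, north 21.5 cos 336° = 19.64
Current position: (-12.04, 21.54). Target: (-20.9, -33.5). Remaining: Δeast = -8.86, Δnorth = -55.04.
Bearing = atan2(-8.86, -55.04) mod 360° = 189.15°; distance = √((-8.86)² + (-55.04)²) = 55.750 km.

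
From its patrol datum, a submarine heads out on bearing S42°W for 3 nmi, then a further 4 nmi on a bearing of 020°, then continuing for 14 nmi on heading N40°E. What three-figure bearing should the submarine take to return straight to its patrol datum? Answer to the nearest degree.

214°

Leg 1 (S42°W, 3 nmi): east 3 sin 222° = -2.01, north 3 cos 222° = -2.23
Leg 2 (020°, 4 nmi): east 4 sin 20° = 1.37, north 4 cos 20° = 3.76
Leg 3 (N40°E, 14 nmi): east 14 sin 40° = 9.00, north 14 cos 40° = 10.72
Net displacement: 8.36 east, 12.25 north. Direction back to start is (-8.36, -12.25): bearing = atan2(-8.36, -12.25) mod 360° = 214.30° ≈ 214°.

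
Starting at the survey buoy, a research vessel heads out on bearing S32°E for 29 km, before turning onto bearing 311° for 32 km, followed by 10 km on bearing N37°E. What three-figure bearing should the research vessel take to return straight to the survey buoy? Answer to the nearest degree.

Leg 1 (S32°E, 29 km): east 29 sin 148° = 15.37, north 29 cos 148° = -24.59
Leg 2 (311°, 32 km): east 32 sin 311° = -24.15, north 32 cos 311° = 20.99
Leg 3 (N37°E, 10 km): east 10 sin 37° = 6.02, north 10 cos 37° = 7.99
Net displacement: -2.76 east, 4.39 north. Direction back to start is (2.76, -4.39): bearing = atan2(2.76, -4.39) mod 360° = 147.78° ≈ 148°.

148°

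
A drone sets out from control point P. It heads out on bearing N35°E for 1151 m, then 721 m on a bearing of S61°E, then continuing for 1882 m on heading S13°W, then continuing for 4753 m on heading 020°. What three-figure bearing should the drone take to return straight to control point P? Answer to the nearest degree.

Leg 1 (N35°E, 1151 m): east 1151 sin 35° = 660.19, north 1151 cos 35° = 942.84
Leg 2 (S61°E, 721 m): east 721 sin 119° = 630.60, north 721 cos 119° = -349.55
Leg 3 (S13°W, 1882 m): east 1882 sin 193° = -423.36, north 1882 cos 193° = -1833.76
Leg 4 (020°, 4753 m): east 4753 sin 20° = 1625.62, north 4753 cos 20° = 4466.36
Net displacement: 2493.05 east, 3225.89 north. Direction back to start is (-2493.05, -3225.89): bearing = atan2(-2493.05, -3225.89) mod 360° = 217.70° ≈ 218°.

218°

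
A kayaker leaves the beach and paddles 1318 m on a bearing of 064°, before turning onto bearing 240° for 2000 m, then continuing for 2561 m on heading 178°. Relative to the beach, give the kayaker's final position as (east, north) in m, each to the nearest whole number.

(-458, -2982)

Leg 1 (064°, 1318 m): east 1318 sin 64° = 1184.61, north 1318 cos 64° = 577.77
Leg 2 (240°, 2000 m): east 2000 sin 240° = -1732.05, north 2000 cos 240° = -1000.00
Leg 3 (178°, 2561 m): east 2561 sin 178° = 89.38, north 2561 cos 178° = -2559.44
Summing: -458.06 m east, -2981.67 m north → (-458, -2982).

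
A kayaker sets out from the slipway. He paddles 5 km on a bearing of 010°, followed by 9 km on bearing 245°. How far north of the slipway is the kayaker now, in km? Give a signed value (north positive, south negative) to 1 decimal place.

1.1 km

Leg 1 (010°, 5 km): east 5 sin 10° = 0.87, north 5 cos 10° = 4.92
Leg 2 (245°, 9 km): east 9 sin 245° = -8.16, north 9 cos 245° = -3.80
Net north component: 1.12 km.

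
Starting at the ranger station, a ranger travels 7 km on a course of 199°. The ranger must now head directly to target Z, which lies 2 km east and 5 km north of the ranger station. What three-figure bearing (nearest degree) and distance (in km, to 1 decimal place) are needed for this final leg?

020°, 12.4 km

Leg 1 (199°, 7 km): east 7 sin 199° = -2.28, north 7 cos 199° = -6.62
Current position: (-2.28, -6.62). Target: (2, 5). Remaining: Δeast = 4.28, Δnorth = 11.62.
Bearing = atan2(4.28, 11.62) mod 360° = 20.22°; distance = √((4.28)² + (11.62)²) = 12.382 km.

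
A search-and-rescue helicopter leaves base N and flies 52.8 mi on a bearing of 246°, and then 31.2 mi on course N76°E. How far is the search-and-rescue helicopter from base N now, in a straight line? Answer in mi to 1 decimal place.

Leg 1 (246°, 52.8 mi): east 52.8 sin 246° = -48.24, north 52.8 cos 246° = -21.48
Leg 2 (N76°E, 31.2 mi): east 31.2 sin 76° = 30.27, north 31.2 cos 76° = 7.55
Net: -17.96 east, -13.93 north. Distance = √((-17.96)² + (-13.93)²) = 22.729 mi.

22.7 mi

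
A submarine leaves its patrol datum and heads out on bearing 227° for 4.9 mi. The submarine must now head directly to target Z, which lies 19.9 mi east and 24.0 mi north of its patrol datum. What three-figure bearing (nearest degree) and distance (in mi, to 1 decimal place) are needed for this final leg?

Leg 1 (227°, 4.9 mi): east 4.9 sin 227° = -3.58, north 4.9 cos 227° = -3.34
Current position: (-3.58, -3.34). Target: (19.9, 24.0). Remaining: Δeast = 23.48, Δnorth = 27.34.
Bearing = atan2(23.48, 27.34) mod 360° = 40.66°; distance = √((23.48)² + (27.34)²) = 36.042 mi.

041°, 36.0 mi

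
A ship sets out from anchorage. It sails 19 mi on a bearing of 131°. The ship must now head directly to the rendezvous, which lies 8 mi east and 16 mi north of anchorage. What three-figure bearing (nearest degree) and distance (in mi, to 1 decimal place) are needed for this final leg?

Leg 1 (131°, 19 mi): east 19 sin 131° = 14.34, north 19 cos 131° = -12.47
Current position: (14.34, -12.47). Target: (8, 16). Remaining: Δeast = -6.34, Δnorth = 28.47.
Bearing = atan2(-6.34, 28.47) mod 360° = 347.44°; distance = √((-6.34)² + (28.47)²) = 29.163 mi.

347°, 29.2 mi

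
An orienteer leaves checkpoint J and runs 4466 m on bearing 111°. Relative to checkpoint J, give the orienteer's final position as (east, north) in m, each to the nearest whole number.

(4169, -1600)

Leg 1 (111°, 4466 m): east 4466 sin 111° = 4169.37, north 4466 cos 111° = -1600.47
Summing: 4169.37 m east, -1600.47 m north → (4169, -1600).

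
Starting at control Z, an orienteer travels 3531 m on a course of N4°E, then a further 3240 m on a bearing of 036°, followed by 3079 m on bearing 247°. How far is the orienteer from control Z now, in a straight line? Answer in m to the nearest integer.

4988 m

Leg 1 (N4°E, 3531 m): east 3531 sin 4° = 246.31, north 3531 cos 4° = 3522.40
Leg 2 (036°, 3240 m): east 3240 sin 36° = 1904.42, north 3240 cos 36° = 2621.22
Leg 3 (247°, 3079 m): east 3079 sin 247° = -2834.23, north 3079 cos 247° = -1203.06
Net: -683.50 east, 4940.55 north. Distance = √((-683.50)² + (4940.55)²) = 4987.608 m.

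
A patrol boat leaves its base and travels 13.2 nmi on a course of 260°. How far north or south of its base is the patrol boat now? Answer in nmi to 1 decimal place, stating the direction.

2.3 nmi south

Leg 1 (260°, 13.2 nmi): east 13.2 sin 260° = -13.00, north 13.2 cos 260° = -2.29
Net north component: -2.29 nmi.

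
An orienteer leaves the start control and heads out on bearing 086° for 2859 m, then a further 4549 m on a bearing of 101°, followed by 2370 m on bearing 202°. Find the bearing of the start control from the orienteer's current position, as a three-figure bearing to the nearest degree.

294°

Leg 1 (086°, 2859 m): east 2859 sin 86° = 2852.04, north 2859 cos 86° = 199.43
Leg 2 (101°, 4549 m): east 4549 sin 101° = 4465.42, north 4549 cos 101° = -867.99
Leg 3 (202°, 2370 m): east 2370 sin 202° = -887.82, north 2370 cos 202° = -2197.43
Net displacement: 6429.64 east, -2865.98 north. Direction back to start is (-6429.64, 2865.98): bearing = atan2(-6429.64, 2865.98) mod 360° = 294.02° ≈ 294°.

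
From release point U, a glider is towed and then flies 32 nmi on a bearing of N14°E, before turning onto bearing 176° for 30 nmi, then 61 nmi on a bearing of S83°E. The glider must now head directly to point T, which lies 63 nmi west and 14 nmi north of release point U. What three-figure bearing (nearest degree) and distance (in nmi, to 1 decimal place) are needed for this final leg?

Leg 1 (N14°E, 32 nmi): east 32 sin 14° = 7.74, north 32 cos 14° = 31.05
Leg 2 (176°, 30 nmi): east 30 sin 176° = 2.09, north 30 cos 176° = -29.93
Leg 3 (S83°E, 61 nmi): east 61 sin 97° = 60.55, north 61 cos 97° = -7.43
Current position: (70.38, -6.31). Target: (-63, 14). Remaining: Δeast = -133.38, Δnorth = 20.31.
Bearing = atan2(-133.38, 20.31) mod 360° = 278.66°; distance = √((-133.38)² + (20.31)²) = 134.917 nmi.

279°, 134.9 nmi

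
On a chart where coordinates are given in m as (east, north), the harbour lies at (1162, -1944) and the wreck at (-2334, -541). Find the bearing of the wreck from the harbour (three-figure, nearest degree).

Δeast = -2334 − 1162 = -3496.00; Δnorth = -541 − -1944 = 1403.00.
Bearing = atan2(Δeast, Δnorth) mod 360° = 291.87° ≈ 292°.

292°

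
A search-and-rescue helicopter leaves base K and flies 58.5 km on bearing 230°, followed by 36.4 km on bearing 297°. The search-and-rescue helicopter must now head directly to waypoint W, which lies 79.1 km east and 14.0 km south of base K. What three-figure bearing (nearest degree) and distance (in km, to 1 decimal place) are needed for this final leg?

087°, 156.5 km

Leg 1 (230°, 58.5 km): east 58.5 sin 230° = -44.81, north 58.5 cos 230° = -37.60
Leg 2 (297°, 36.4 km): east 36.4 sin 297° = -32.43, north 36.4 cos 297° = 16.53
Current position: (-77.25, -21.08). Target: (79.1, -14.0). Remaining: Δeast = 156.35, Δnorth = 7.08.
Bearing = atan2(156.35, 7.08) mod 360° = 87.41°; distance = √((156.35)² + (7.08)²) = 156.506 km.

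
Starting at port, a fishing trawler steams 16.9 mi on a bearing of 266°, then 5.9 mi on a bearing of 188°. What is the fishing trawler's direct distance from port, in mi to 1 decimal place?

19.0 mi

Leg 1 (266°, 16.9 mi): east 16.9 sin 266° = -16.86, north 16.9 cos 266° = -1.18
Leg 2 (188°, 5.9 mi): east 5.9 sin 188° = -0.82, north 5.9 cos 188° = -5.84
Net: -17.68 east, -7.02 north. Distance = √((-17.68)² + (-7.02)²) = 19.023 mi.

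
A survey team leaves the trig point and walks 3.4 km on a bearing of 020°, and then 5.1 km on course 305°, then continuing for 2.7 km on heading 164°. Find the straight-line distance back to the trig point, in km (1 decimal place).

4.2 km

Leg 1 (020°, 3.4 km): east 3.4 sin 20° = 1.16, north 3.4 cos 20° = 3.19
Leg 2 (305°, 5.1 km): east 5.1 sin 305° = -4.18, north 5.1 cos 305° = 2.93
Leg 3 (164°, 2.7 km): east 2.7 sin 164° = 0.74, north 2.7 cos 164° = -2.60
Net: -2.27 east, 3.52 north. Distance = √((-2.27)² + (3.52)²) = 4.193 km.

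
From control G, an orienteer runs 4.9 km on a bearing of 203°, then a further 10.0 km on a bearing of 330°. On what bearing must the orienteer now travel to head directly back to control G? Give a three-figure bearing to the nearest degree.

121°

Leg 1 (203°, 4.9 km): east 4.9 sin 203° = -1.91, north 4.9 cos 203° = -4.51
Leg 2 (330°, 10.0 km): east 10.0 sin 330° = -5.00, north 10.0 cos 330° = 8.66
Net displacement: -6.91 east, 4.15 north. Direction back to start is (6.91, -4.15): bearing = atan2(6.91, -4.15) mod 360° = 120.97° ≈ 121°.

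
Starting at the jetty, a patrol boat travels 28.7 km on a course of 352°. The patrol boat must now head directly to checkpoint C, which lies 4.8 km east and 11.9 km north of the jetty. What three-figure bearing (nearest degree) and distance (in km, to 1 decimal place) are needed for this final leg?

Leg 1 (352°, 28.7 km): east 28.7 sin 352° = -3.99, north 28.7 cos 352° = 28.42
Current position: (-3.99, 28.42). Target: (4.8, 11.9). Remaining: Δeast = 8.79, Δnorth = -16.52.
Bearing = atan2(8.79, -16.52) mod 360° = 151.97°; distance = √((8.79)² + (-16.52)²) = 18.716 km.

152°, 18.7 km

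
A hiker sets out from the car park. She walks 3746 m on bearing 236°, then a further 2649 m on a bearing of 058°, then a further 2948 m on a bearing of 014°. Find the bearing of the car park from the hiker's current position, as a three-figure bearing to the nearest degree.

Leg 1 (236°, 3746 m): east 3746 sin 236° = -3105.57, north 3746 cos 236° = -2094.74
Leg 2 (058°, 2649 m): east 2649 sin 58° = 2246.48, north 2649 cos 58° = 1403.76
Leg 3 (014°, 2948 m): east 2948 sin 14° = 713.19, north 2948 cos 14° = 2860.43
Net displacement: -145.91 east, 2169.45 north. Direction back to start is (145.91, -2169.45): bearing = atan2(145.91, -2169.45) mod 360° = 176.15° ≈ 176°.

176°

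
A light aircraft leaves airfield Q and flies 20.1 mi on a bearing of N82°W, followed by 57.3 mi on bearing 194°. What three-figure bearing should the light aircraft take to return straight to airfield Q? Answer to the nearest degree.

Leg 1 (N82°W, 20.1 mi): east 20.1 sin 278° = -19.90, north 20.1 cos 278° = 2.80
Leg 2 (194°, 57.3 mi): east 57.3 sin 194° = -13.86, north 57.3 cos 194° = -55.60
Net displacement: -33.77 east, -52.80 north. Direction back to start is (33.77, 52.80): bearing = atan2(33.77, 52.80) mod 360° = 32.60° ≈ 033°.

033°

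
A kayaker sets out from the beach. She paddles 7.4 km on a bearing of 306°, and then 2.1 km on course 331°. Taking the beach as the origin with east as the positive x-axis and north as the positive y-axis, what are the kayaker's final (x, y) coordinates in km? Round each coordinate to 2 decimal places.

Leg 1 (306°, 7.4 km): east 7.4 sin 306° = -5.99, north 7.4 cos 306° = 4.35
Leg 2 (331°, 2.1 km): east 2.1 sin 331° = -1.02, north 2.1 cos 331° = 1.84
Summing: -7.00 km east, 6.19 km north → (-7.00, 6.19).

(-7.00, 6.19)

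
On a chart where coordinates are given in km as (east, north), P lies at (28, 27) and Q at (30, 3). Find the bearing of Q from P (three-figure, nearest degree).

Δeast = 30 − 28 = 2.00; Δnorth = 3 − 27 = -24.00.
Bearing = atan2(Δeast, Δnorth) mod 360° = 175.24° ≈ 175°.

175°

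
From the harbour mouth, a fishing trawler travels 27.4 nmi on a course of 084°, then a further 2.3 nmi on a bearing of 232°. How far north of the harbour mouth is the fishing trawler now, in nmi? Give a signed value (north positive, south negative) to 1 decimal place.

1.4 nmi

Leg 1 (084°, 27.4 nmi): east 27.4 sin 84° = 27.25, north 27.4 cos 84° = 2.86
Leg 2 (232°, 2.3 nmi): east 2.3 sin 232° = -1.81, north 2.3 cos 232° = -1.42
Net north component: 1.45 nmi.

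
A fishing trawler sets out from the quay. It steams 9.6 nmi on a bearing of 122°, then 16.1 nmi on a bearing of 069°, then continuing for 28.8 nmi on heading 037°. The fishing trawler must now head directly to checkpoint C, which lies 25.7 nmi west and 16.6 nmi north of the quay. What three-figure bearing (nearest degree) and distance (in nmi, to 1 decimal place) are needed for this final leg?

264°, 66.6 nmi

Leg 1 (122°, 9.6 nmi): east 9.6 sin 122° = 8.14, north 9.6 cos 122° = -5.09
Leg 2 (069°, 16.1 nmi): east 16.1 sin 69° = 15.03, north 16.1 cos 69° = 5.77
Leg 3 (037°, 28.8 nmi): east 28.8 sin 37° = 17.33, north 28.8 cos 37° = 23.00
Current position: (40.50, 23.68). Target: (-25.7, 16.6). Remaining: Δeast = -66.20, Δnorth = -7.08.
Bearing = atan2(-66.20, -7.08) mod 360° = 263.89°; distance = √((-66.20)² + (-7.08)²) = 66.582 nmi.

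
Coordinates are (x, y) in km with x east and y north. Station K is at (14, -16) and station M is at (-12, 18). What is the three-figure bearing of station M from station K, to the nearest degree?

323°

Δeast = -12 − 14 = -26.00; Δnorth = 18 − -16 = 34.00.
Bearing = atan2(Δeast, Δnorth) mod 360° = 322.59° ≈ 323°.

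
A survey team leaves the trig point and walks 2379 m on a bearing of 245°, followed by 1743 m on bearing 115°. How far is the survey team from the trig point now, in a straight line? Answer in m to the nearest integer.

1835 m

Leg 1 (245°, 2379 m): east 2379 sin 245° = -2156.11, north 2379 cos 245° = -1005.41
Leg 2 (115°, 1743 m): east 1743 sin 115° = 1579.69, north 1743 cos 115° = -736.62
Net: -576.41 east, -1742.03 north. Distance = √((-576.41)² + (-1742.03)²) = 1834.919 m.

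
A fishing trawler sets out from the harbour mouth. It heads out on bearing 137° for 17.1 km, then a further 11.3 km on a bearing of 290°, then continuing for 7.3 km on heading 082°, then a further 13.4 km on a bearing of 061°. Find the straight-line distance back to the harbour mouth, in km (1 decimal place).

20.0 km

Leg 1 (137°, 17.1 km): east 17.1 sin 137° = 11.66, north 17.1 cos 137° = -12.51
Leg 2 (290°, 11.3 km): east 11.3 sin 290° = -10.62, north 11.3 cos 290° = 3.86
Leg 3 (082°, 7.3 km): east 7.3 sin 82° = 7.23, north 7.3 cos 82° = 1.02
Leg 4 (061°, 13.4 km): east 13.4 sin 61° = 11.72, north 13.4 cos 61° = 6.50
Net: 19.99 east, -1.13 north. Distance = √((19.99)² + (-1.13)²) = 20.024 km.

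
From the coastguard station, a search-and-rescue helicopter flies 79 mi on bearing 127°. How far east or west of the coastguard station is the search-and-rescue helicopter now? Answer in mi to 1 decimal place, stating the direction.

63.1 mi east

Leg 1 (127°, 79 mi): east 79 sin 127° = 63.09, north 79 cos 127° = -47.54
Net east component: 63.09 mi.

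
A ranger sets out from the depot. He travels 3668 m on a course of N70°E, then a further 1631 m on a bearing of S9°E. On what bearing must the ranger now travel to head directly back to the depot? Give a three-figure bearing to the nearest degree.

275°

Leg 1 (N70°E, 3668 m): east 3668 sin 70° = 3446.79, north 3668 cos 70° = 1254.53
Leg 2 (S9°E, 1631 m): east 1631 sin 171° = 255.14, north 1631 cos 171° = -1610.92
Net displacement: 3701.94 east, -356.39 north. Direction back to start is (-3701.94, 356.39): bearing = atan2(-3701.94, 356.39) mod 360° = 275.50° ≈ 275°.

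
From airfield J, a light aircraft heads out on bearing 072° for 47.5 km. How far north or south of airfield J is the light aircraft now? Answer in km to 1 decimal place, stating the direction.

14.7 km north

Leg 1 (072°, 47.5 km): east 47.5 sin 72° = 45.18, north 47.5 cos 72° = 14.68
Net north component: 14.68 km.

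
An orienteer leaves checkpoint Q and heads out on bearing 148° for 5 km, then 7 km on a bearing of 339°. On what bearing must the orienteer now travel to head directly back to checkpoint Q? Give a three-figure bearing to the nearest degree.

184°

Leg 1 (148°, 5 km): east 5 sin 148° = 2.65, north 5 cos 148° = -4.24
Leg 2 (339°, 7 km): east 7 sin 339° = -2.51, north 7 cos 339° = 6.54
Net displacement: 0.14 east, 2.29 north. Direction back to start is (-0.14, -2.29): bearing = atan2(-0.14, -2.29) mod 360° = 183.52° ≈ 184°.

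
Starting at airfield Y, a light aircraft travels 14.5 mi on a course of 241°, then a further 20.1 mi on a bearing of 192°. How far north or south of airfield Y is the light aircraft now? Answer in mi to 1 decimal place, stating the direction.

26.7 mi south

Leg 1 (241°, 14.5 mi): east 14.5 sin 241° = -12.68, north 14.5 cos 241° = -7.03
Leg 2 (192°, 20.1 mi): east 20.1 sin 192° = -4.18, north 20.1 cos 192° = -19.66
Net north component: -26.69 mi.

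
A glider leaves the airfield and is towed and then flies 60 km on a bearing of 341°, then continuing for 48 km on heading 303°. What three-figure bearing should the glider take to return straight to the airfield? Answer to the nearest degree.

144°

Leg 1 (341°, 60 km): east 60 sin 341° = -19.53, north 60 cos 341° = 56.73
Leg 2 (303°, 48 km): east 48 sin 303° = -40.26, north 48 cos 303° = 26.14
Net displacement: -59.79 east, 82.87 north. Direction back to start is (59.79, -82.87): bearing = atan2(59.79, -82.87) mod 360° = 144.19° ≈ 144°.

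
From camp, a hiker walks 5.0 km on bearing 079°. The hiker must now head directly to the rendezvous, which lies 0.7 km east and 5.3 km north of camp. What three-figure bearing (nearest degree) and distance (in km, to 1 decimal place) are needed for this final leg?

Leg 1 (079°, 5.0 km): east 5.0 sin 79° = 4.91, north 5.0 cos 79° = 0.95
Current position: (4.91, 0.95). Target: (0.7, 5.3). Remaining: Δeast = -4.21, Δnorth = 4.35.
Bearing = atan2(-4.21, 4.35) mod 360° = 315.92°; distance = √((-4.21)² + (4.35)²) = 6.049 km.

316°, 6.0 km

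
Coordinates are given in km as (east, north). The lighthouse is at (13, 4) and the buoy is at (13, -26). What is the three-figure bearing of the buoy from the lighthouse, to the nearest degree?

180°

Δeast = 13 − 13 = 0.00; Δnorth = -26 − 4 = -30.00.
Bearing = atan2(Δeast, Δnorth) mod 360° = 180.00° ≈ 180°.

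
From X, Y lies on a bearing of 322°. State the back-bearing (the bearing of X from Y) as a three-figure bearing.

142°

Back-bearing = 322° − 180° = 142°.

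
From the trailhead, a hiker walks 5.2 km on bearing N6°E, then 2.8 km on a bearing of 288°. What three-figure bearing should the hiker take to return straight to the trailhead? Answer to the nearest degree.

161°

Leg 1 (N6°E, 5.2 km): east 5.2 sin 6° = 0.54, north 5.2 cos 6° = 5.17
Leg 2 (288°, 2.8 km): east 2.8 sin 288° = -2.66, north 2.8 cos 288° = 0.87
Net displacement: -2.12 east, 6.04 north. Direction back to start is (2.12, -6.04): bearing = atan2(2.12, -6.04) mod 360° = 160.65° ≈ 161°.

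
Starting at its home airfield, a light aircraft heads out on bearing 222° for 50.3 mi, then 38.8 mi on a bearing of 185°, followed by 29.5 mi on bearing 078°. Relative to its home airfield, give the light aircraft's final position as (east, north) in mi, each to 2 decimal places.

Leg 1 (222°, 50.3 mi): east 50.3 sin 222° = -33.66, north 50.3 cos 222° = -37.38
Leg 2 (185°, 38.8 mi): east 38.8 sin 185° = -3.38, north 38.8 cos 185° = -38.65
Leg 3 (078°, 29.5 mi): east 29.5 sin 78° = 28.86, north 29.5 cos 78° = 6.13
Summing: -8.18 mi east, -69.90 mi north → (-8.18, -69.90).

(-8.18, -69.90)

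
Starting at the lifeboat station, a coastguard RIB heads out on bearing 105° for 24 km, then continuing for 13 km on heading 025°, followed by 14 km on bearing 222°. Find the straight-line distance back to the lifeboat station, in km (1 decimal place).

19.9 km

Leg 1 (105°, 24 km): east 24 sin 105° = 23.18, north 24 cos 105° = -6.21
Leg 2 (025°, 13 km): east 13 sin 25° = 5.49, north 13 cos 25° = 11.78
Leg 3 (222°, 14 km): east 14 sin 222° = -9.37, north 14 cos 222° = -10.40
Net: 19.31 east, -4.83 north. Distance = √((19.31)² + (-4.83)²) = 19.904 km.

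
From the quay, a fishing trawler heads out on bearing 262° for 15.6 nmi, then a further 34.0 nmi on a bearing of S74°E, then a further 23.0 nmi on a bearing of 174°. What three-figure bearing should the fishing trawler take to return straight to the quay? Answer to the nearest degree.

330°

Leg 1 (262°, 15.6 nmi): east 15.6 sin 262° = -15.45, north 15.6 cos 262° = -2.17
Leg 2 (S74°E, 34.0 nmi): east 34.0 sin 106° = 32.68, north 34.0 cos 106° = -9.37
Leg 3 (174°, 23.0 nmi): east 23.0 sin 174° = 2.40, north 23.0 cos 174° = -22.87
Net displacement: 19.64 east, -34.42 north. Direction back to start is (-19.64, 34.42): bearing = atan2(-19.64, 34.42) mod 360° = 330.29° ≈ 330°.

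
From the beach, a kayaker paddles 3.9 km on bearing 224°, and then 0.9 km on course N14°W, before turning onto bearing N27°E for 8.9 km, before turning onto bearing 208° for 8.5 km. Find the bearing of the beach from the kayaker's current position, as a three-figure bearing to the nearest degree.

Leg 1 (224°, 3.9 km): east 3.9 sin 224° = -2.71, north 3.9 cos 224° = -2.81
Leg 2 (N14°W, 0.9 km): east 0.9 sin 346° = -0.22, north 0.9 cos 346° = 0.87
Leg 3 (N27°E, 8.9 km): east 8.9 sin 27° = 4.04, north 8.9 cos 27° = 7.93
Leg 4 (208°, 8.5 km): east 8.5 sin 208° = -3.99, north 8.5 cos 208° = -7.51
Net displacement: -2.88 east, -1.51 north. Direction back to start is (2.88, 1.51): bearing = atan2(2.88, 1.51) mod 360° = 62.35° ≈ 062°.

062°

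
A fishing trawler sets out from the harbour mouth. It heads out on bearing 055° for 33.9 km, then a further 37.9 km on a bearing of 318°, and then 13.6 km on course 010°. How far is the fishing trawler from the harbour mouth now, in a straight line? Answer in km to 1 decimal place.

61.2 km

Leg 1 (055°, 33.9 km): east 33.9 sin 55° = 27.77, north 33.9 cos 55° = 19.44
Leg 2 (318°, 37.9 km): east 37.9 sin 318° = -25.36, north 37.9 cos 318° = 28.17
Leg 3 (010°, 13.6 km): east 13.6 sin 10° = 2.36, north 13.6 cos 10° = 13.39
Net: 4.77 east, 61.00 north. Distance = √((4.77)² + (61.00)²) = 61.189 km.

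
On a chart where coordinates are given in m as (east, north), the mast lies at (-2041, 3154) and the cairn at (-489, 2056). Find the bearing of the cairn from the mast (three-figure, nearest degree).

125°

Δeast = -489 − -2041 = 1552.00; Δnorth = 2056 − 3154 = -1098.00.
Bearing = atan2(Δeast, Δnorth) mod 360° = 125.28° ≈ 125°.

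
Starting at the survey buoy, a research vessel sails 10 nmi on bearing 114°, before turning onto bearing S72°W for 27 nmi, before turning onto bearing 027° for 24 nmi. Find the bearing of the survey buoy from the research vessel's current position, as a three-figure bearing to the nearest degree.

Leg 1 (114°, 10 nmi): east 10 sin 114° = 9.14, north 10 cos 114° = -4.07
Leg 2 (S72°W, 27 nmi): east 27 sin 252° = -25.68, north 27 cos 252° = -8.34
Leg 3 (027°, 24 nmi): east 24 sin 27° = 10.90, north 24 cos 27° = 21.38
Net displacement: -5.65 east, 8.97 north. Direction back to start is (5.65, -8.97): bearing = atan2(5.65, -8.97) mod 360° = 147.82° ≈ 148°.

148°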